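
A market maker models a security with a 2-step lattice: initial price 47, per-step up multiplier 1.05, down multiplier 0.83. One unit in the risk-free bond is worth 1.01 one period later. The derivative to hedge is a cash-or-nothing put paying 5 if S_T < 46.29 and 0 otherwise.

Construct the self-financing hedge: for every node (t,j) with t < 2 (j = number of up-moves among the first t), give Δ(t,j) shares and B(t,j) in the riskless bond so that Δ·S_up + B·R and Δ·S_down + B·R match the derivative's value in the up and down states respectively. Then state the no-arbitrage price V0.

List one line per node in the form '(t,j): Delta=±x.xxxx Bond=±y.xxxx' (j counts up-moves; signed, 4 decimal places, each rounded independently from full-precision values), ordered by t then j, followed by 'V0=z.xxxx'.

Under the risk-neutral measure, an up-move has probability p* = (R−d)/(u−d) = 0.8182 and values discount at R = 1.01.
Payoff layer (t=2): V(2,0)=5.0000, V(2,1)=5.0000, V(2,2)=0.0000
Node (1,0) S=39.0100: V=(p*·5.0000+(1−p*)·5.0000)/1.01=4.9505; Δ=(5.0000−5.0000)/(40.9605−32.3783)=0.0000; B=V−Δ·S=4.9505
Node (1,1) S=49.3500: V=(p*·0.0000+(1−p*)·5.0000)/1.01=0.9001; Δ=(0.0000−5.0000)/(51.8175−40.9605)=-0.4605; B=V−Δ·S=23.6274
Node (0,0) S=47.0000: V=(p*·0.9001+(1−p*)·4.9505)/1.01=1.6203; Δ=(0.9001−4.9505)/(49.3500−39.0100)=-0.3917; B=V−Δ·S=20.0313
The time-0 hedge costs 1.6203, which is the no-arbitrage price.

(0,0): Delta=-0.3917 Bond=20.0313
(1,0): Delta=0.0000 Bond=4.9505
(1,1): Delta=-0.4605 Bond=23.6274
V0=1.6203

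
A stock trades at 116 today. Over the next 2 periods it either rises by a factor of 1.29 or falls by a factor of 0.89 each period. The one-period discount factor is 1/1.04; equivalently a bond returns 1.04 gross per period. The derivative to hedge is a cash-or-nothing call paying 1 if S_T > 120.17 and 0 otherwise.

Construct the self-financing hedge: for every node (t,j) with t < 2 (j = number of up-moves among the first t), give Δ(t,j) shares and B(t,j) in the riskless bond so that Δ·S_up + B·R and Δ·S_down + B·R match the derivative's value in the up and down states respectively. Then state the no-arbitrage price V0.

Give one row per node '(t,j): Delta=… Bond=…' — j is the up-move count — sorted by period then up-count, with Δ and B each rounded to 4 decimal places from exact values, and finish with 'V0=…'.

No-arbitrage ⇒ martingale measure with p* = (R−d)/(u−d) = 0.3750.
Payoff layer (t=2): V(2,0)=0.0000, V(2,1)=1.0000, V(2,2)=1.0000
(1,0): S=103.2400. Δ = (V_up−V_dn)/(S_up−S_dn) = (1.0000−0.0000)/(133.1796−91.8836) = 0.0242. V = [p*·1.0000 + (1−p*)·0.0000]/1.04 = 0.3606. B = V − Δ·S = -2.1394.
(1,1): S=149.6400. Δ = (V_up−V_dn)/(S_up−S_dn) = (1.0000−1.0000)/(193.0356−133.1796) = 0.0000. V = [p*·1.0000 + (1−p*)·1.0000]/1.04 = 0.9615. B = V − Δ·S = 0.9615.
(0,0): S=116.0000. Δ = (V_up−V_dn)/(S_up−S_dn) = (0.9615−0.3606)/(149.6400−103.2400) = 0.0130. V = [p*·0.9615 + (1−p*)·0.3606]/1.04 = 0.5634. B = V − Δ·S = -0.9390.
Check: Δ(0,0)·S0 + B(0,0) = 0.5634 = V0.

(0,0): Delta=0.0130 Bond=-0.9390
(1,0): Delta=0.0242 Bond=-2.1394
(1,1): Delta=0.0000 Bond=0.9615
V0=0.5634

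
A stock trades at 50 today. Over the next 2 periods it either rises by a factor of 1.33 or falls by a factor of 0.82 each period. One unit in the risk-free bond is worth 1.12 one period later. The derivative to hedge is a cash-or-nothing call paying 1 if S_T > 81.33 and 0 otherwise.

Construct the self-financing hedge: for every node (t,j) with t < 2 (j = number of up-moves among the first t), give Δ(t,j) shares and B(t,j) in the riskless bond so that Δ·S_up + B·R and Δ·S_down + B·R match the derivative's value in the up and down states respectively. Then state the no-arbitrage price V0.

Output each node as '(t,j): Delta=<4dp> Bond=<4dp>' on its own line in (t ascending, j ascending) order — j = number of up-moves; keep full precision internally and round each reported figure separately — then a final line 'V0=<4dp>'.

Risk-neutral probability p* = (R−d)/(u−d) = (1.12−0.82)/(1.33−0.82) = 0.5882.
Payoff layer (t=2): V(2,0)=0.0000, V(2,1)=0.0000, V(2,2)=1.0000
  t=1,j=0: stock 41.0000 → up 54.5300 (V=0.0000), down 33.6200 (V=0.0000). Price 0.0000; hedge Δ=0.0000, bond B=0.0000.
  t=1,j=1: stock 66.5000 → up 88.4450 (V=1.0000), down 54.5300 (V=0.0000). Price 0.5252; hedge Δ=0.0295, bond B=-1.4356.
  t=0,j=0: stock 50.0000 → up 66.5000 (V=0.5252), down 41.0000 (V=0.0000). Price 0.2758; hedge Δ=0.0206, bond B=-0.7540.
Check: Δ(0,0)·S0 + B(0,0) = 0.2758 = V0.

(0,0): Delta=0.0206 Bond=-0.7540
(1,0): Delta=0.0000 Bond=0.0000
(1,1): Delta=0.0295 Bond=-1.4356
V0=0.2758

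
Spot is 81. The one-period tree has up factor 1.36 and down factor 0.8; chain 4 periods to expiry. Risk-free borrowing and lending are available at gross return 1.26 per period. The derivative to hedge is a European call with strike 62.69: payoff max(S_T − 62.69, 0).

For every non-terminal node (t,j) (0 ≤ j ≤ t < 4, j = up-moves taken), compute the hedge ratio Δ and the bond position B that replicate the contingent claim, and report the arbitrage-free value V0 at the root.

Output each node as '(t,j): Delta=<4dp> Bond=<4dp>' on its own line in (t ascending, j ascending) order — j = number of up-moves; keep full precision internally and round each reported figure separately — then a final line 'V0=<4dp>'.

Since d<R<u, set p* = (R−d)/(u−d) = 0.8214; price each node as the discounted p*-expectation of its children.
Payoff layer (t=4): V(4,0)=0.0000, V(4,1)=0.0000, V(4,2)=33.1933, V(4,3)=100.3115, V(4,4)=214.4126
  t=3,j=0: stock 41.4720 → up 56.4019 (V=0.0000), down 33.1776 (V=0.0000). Price 0.0000; hedge Δ=0.0000, bond B=0.0000.
  t=3,j=1: stock 70.5024 → up 95.8833 (V=33.1933), down 56.4019 (V=0.0000). Price 21.6396; hedge Δ=0.8407, bond B=-37.6341.
  t=3,j=2: stock 119.8541 → up 163.0015 (V=100.3115), down 95.8833 (V=33.1933). Price 70.1001; hedge Δ=1.0000, bond B=-49.7540.
  t=3,j=3: stock 203.7519 → up 277.1026 (V=214.4126), down 163.0015 (V=100.3115). Price 153.9980; hedge Δ=1.0000, bond B=-49.7540.
  t=2,j=0: stock 51.8400 → up 70.5024 (V=21.6396), down 41.4720 (V=0.0000). Price 14.1074; hedge Δ=0.7454, bond B=-24.5347.
  t=2,j=1: stock 88.1280 → up 119.8541 (V=70.1001), down 70.5024 (V=21.6396). Price 48.7670; hedge Δ=0.9819, bond B=-37.7696.
  t=2,j=2: stock 149.8176 → up 203.7519 (V=153.9980), down 119.8541 (V=70.1001). Price 110.3303; hedge Δ=1.0000, bond B=-39.4873.
  t=1,j=0: stock 64.8000 → up 88.1280 (V=48.7670), down 51.8400 (V=14.1074). Price 33.7919; hedge Δ=0.9551, bond B=-28.1002.
  t=1,j=1: stock 110.1600 → up 149.8176 (V=110.3303), down 88.1280 (V=48.7670). Price 78.8388; hedge Δ=0.9980, bond B=-31.0957.
  t=0,j=0: stock 81.0000 → up 110.1600 (V=78.8388), down 64.8000 (V=33.7919). Price 56.1863; hedge Δ=0.9931, bond B=-24.2546.
Self-financing check: at every node Δ·S+B equals the discounted successor values.

(0,0): Delta=0.9931 Bond=-24.2546
(1,0): Delta=0.9551 Bond=-28.1002
(1,1): Delta=0.9980 Bond=-31.0957
(2,0): Delta=0.7454 Bond=-24.5347
(2,1): Delta=0.9819 Bond=-37.7696
(2,2): Delta=1.0000 Bond=-39.4873
(3,0): Delta=0.0000 Bond=0.0000
(3,1): Delta=0.8407 Bond=-37.6341
(3,2): Delta=1.0000 Bond=-49.7540
(3,3): Delta=1.0000 Bond=-49.7540
V0=56.1863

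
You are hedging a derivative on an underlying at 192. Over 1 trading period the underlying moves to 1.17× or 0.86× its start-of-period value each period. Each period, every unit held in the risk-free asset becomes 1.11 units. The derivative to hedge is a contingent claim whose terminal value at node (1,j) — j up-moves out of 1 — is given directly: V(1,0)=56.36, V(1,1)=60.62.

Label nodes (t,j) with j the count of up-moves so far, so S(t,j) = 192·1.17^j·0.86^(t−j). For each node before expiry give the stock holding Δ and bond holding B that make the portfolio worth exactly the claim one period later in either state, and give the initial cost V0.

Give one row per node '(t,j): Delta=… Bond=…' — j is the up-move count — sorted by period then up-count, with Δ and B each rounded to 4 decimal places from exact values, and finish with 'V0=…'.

(0,0): Delta=0.0716 Bond=40.1279
V0=53.8698

Under the risk-neutral measure, an up-move has probability p* = (R−d)/(u−d) = 0.8065 and values discount at R = 1.11.
At expiry t=1: V(1,0)=56.3600, V(1,1)=60.6200
Node (0,0) S=192.0000: V=(p*·60.6200+(1−p*)·56.3600)/1.11=53.8698; Δ=(60.6200−56.3600)/(224.6400−165.1200)=0.0716; B=V−Δ·S=40.1279
The time-0 hedge costs 53.8698, which is the no-arbitrage price.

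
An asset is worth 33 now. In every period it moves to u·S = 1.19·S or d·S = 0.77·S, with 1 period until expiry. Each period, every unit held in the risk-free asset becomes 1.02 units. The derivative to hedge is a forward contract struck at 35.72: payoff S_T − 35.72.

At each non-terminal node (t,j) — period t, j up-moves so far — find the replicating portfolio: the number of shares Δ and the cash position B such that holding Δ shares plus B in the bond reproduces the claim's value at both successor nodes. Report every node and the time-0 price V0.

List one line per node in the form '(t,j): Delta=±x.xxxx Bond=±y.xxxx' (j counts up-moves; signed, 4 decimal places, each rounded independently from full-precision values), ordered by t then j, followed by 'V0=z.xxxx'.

Under the risk-neutral measure, an up-move has probability p* = (R−d)/(u−d) = 0.5952 and values discount at R = 1.02.
Terminal payoffs: V(1,0)=-10.3100, V(1,1)=3.5500
(0,0): S=33.0000. Δ = (V_up−V_dn)/(S_up−S_dn) = (3.5500−-10.3100)/(39.2700−25.4100) = 1.0000. V = [p*·3.5500 + (1−p*)·-10.3100]/1.02 = -2.0196. B = V − Δ·S = -35.0196.
The time-0 hedge costs -2.0196, which is the no-arbitrage price.

(0,0): Delta=1.0000 Bond=-35.0196
V0=-2.0196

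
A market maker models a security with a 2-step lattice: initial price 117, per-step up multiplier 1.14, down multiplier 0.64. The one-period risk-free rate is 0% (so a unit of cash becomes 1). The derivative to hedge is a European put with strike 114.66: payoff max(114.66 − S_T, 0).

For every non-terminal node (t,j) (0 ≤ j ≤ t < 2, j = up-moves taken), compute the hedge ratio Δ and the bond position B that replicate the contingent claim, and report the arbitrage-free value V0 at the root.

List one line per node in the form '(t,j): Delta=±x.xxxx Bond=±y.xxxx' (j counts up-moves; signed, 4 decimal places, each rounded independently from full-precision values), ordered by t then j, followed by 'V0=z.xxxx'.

The replicating-portfolio and risk-neutral prices coincide; use p* = (1−0.64)/(1.14−0.64) = 0.7200 for the latter.
Payoff layer (t=2): V(2,0)=66.7368, V(2,1)=29.2968, V(2,2)=0.0000
  t=1,j=0: stock 74.8800 → up 85.3632 (V=29.2968), down 47.9232 (V=66.7368). Price 39.7800; hedge Δ=-1.0000, bond B=114.6600.
  t=1,j=1: stock 133.3800 → up 152.0532 (V=0.0000), down 85.3632 (V=29.2968). Price 8.2031; hedge Δ=-0.4393, bond B=66.7967.
  t=0,j=0: stock 117.0000 → up 133.3800 (V=8.2031), down 74.8800 (V=39.7800). Price 17.0446; hedge Δ=-0.5398, bond B=80.1984.
Check: Δ(0,0)·S0 + B(0,0) = 17.0446 = V0.

(0,0): Delta=-0.5398 Bond=80.1984
(1,0): Delta=-1.0000 Bond=114.6600
(1,1): Delta=-0.4393 Bond=66.7967
V0=17.0446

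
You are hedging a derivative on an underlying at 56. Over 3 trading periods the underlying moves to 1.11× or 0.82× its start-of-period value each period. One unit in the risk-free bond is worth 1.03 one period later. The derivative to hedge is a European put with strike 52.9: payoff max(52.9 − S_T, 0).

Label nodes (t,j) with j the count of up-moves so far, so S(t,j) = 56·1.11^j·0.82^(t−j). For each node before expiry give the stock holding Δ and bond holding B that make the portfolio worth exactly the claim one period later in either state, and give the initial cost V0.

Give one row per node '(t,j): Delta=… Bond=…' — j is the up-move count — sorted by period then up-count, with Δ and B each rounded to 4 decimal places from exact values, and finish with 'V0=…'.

(0,0): Delta=-0.3057 Bond=19.2230
(1,0): Delta=-0.8058 Bond=42.7646
(1,1): Delta=-0.1650 Bond=11.0511
(2,0): Delta=-1.0000 Bond=51.3592
(2,1): Delta=-0.7512 Bond=41.2622
(2,2): Delta=0.0000 Bond=0.0000
V0=2.1030

The replicating-portfolio and risk-neutral prices coincide; use p* = (1.03−0.82)/(1.11−0.82) = 0.7241 for the latter.
Terminal values V(3,·): V(3,0)=22.0234, V(3,1)=11.1036, V(3,2)=0.0000, V(3,3)=0.0000
(2,0): S=37.6544. Δ = (V_up−V_dn)/(S_up−S_dn) = (11.1036−22.0234)/(41.7964−30.8766) = -1.0000. V = [p*·11.1036 + (1−p*)·22.0234]/1.03 = 13.7048. B = V − Δ·S = 51.3592.
(2,1): S=50.9712. Δ = (V_up−V_dn)/(S_up−S_dn) = (0.0000−11.1036)/(56.5780−41.7964) = -0.7512. V = [p*·0.0000 + (1−p*)·11.1036]/1.03 = 2.9739. B = V − Δ·S = 41.2622.
(2,2): S=68.9976. Δ = (V_up−V_dn)/(S_up−S_dn) = (0.0000−0.0000)/(76.5873−56.5780) = 0.0000. V = [p*·0.0000 + (1−p*)·0.0000]/1.03 = 0.0000. B = V − Δ·S = 0.0000.
(1,0): S=45.9200. Δ = (V_up−V_dn)/(S_up−S_dn) = (2.9739−13.7048)/(50.9712−37.6544) = -0.8058. V = [p*·2.9739 + (1−p*)·13.7048]/1.03 = 5.7613. B = V − Δ·S = 42.7646.
(1,1): S=62.1600. Δ = (V_up−V_dn)/(S_up−S_dn) = (0.0000−2.9739)/(68.9976−50.9712) = -0.1650. V = [p*·0.0000 + (1−p*)·2.9739]/1.03 = 0.7965. B = V − Δ·S = 11.0511.
(0,0): S=56.0000. Δ = (V_up−V_dn)/(S_up−S_dn) = (0.7965−5.7613)/(62.1600−45.9200) = -0.3057. V = [p*·0.7965 + (1−p*)·5.7613]/1.03 = 2.1030. B = V − Δ·S = 19.2230.
Root portfolio cost Δ·56+B reproduces V0=2.1030.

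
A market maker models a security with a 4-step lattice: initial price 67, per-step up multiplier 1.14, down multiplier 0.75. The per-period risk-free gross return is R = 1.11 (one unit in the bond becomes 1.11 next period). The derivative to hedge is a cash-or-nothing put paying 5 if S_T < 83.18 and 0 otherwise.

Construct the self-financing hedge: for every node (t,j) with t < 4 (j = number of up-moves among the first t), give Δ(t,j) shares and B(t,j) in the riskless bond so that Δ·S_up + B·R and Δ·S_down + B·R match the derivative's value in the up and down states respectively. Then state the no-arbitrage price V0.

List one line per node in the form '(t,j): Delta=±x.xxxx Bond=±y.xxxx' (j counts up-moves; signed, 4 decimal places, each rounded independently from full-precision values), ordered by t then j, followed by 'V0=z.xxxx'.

Under the risk-neutral measure, an up-move has probability p* = (R−d)/(u−d) = 0.9231 and values discount at R = 1.11.
At expiry t=4: V(4,0)=5.0000, V(4,1)=5.0000, V(4,2)=5.0000, V(4,3)=5.0000, V(4,4)=0.0000
(3,0): S=28.2656. Δ = (V_up−V_dn)/(S_up−S_dn) = (5.0000−5.0000)/(32.2228−21.1992) = 0.0000. V = [p*·5.0000 + (1−p*)·5.0000]/1.11 = 4.5045. B = V − Δ·S = 4.5045.
(3,1): S=42.9637. Δ = (V_up−V_dn)/(S_up−S_dn) = (5.0000−5.0000)/(48.9787−32.2228) = 0.0000. V = [p*·5.0000 + (1−p*)·5.0000]/1.11 = 4.5045. B = V − Δ·S = 4.5045.
(3,2): S=65.3049. Δ = (V_up−V_dn)/(S_up−S_dn) = (5.0000−5.0000)/(74.4476−48.9787) = 0.0000. V = [p*·5.0000 + (1−p*)·5.0000]/1.11 = 4.5045. B = V − Δ·S = 4.5045.
(3,3): S=99.2634. Δ = (V_up−V_dn)/(S_up−S_dn) = (0.0000−5.0000)/(113.1603−74.4476) = -0.1292. V = [p*·0.0000 + (1−p*)·5.0000]/1.11 = 0.3465. B = V − Δ·S = 13.1670.
(2,0): S=37.6875. Δ = (V_up−V_dn)/(S_up−S_dn) = (4.5045−4.5045)/(42.9637−28.2656) = 0.0000. V = [p*·4.5045 + (1−p*)·4.5045]/1.11 = 4.0581. B = V − Δ·S = 4.0581.
(2,1): S=57.2850. Δ = (V_up−V_dn)/(S_up−S_dn) = (4.5045−4.5045)/(65.3049−42.9637) = 0.0000. V = [p*·4.5045 + (1−p*)·4.5045]/1.11 = 4.0581. B = V − Δ·S = 4.0581.
(2,2): S=87.0732. Δ = (V_up−V_dn)/(S_up−S_dn) = (0.3465−4.5045)/(99.2634−65.3049) = -0.1224. V = [p*·0.3465 + (1−p*)·4.5045]/1.11 = 0.6003. B = V − Δ·S = 11.2619.
(1,0): S=50.2500. Δ = (V_up−V_dn)/(S_up−S_dn) = (4.0581−4.0581)/(57.2850−37.6875) = 0.0000. V = [p*·4.0581 + (1−p*)·4.0581]/1.11 = 3.6560. B = V − Δ·S = 3.6560.
(1,1): S=76.3800. Δ = (V_up−V_dn)/(S_up−S_dn) = (0.6003−4.0581)/(87.0732−57.2850) = -0.1161. V = [p*·0.6003 + (1−p*)·4.0581]/1.11 = 0.7804. B = V − Δ·S = 9.6466.
(0,0): S=67.0000. Δ = (V_up−V_dn)/(S_up−S_dn) = (0.7804−3.6560)/(76.3800−50.2500) = -0.1100. V = [p*·0.7804 + (1−p*)·3.6560]/1.11 = 0.9024. B = V − Δ·S = 8.2755.
Check: Δ(0,0)·S0 + B(0,0) = 0.9024 = V0.

(0,0): Delta=-0.1100 Bond=8.2755
(1,0): Delta=0.0000 Bond=3.6560
(1,1): Delta=-0.1161 Bond=9.6466
(2,0): Delta=0.0000 Bond=4.0581
(2,1): Delta=0.0000 Bond=4.0581
(2,2): Delta=-0.1224 Bond=11.2619
(3,0): Delta=0.0000 Bond=4.5045
(3,1): Delta=0.0000 Bond=4.5045
(3,2): Delta=0.0000 Bond=4.5045
(3,3): Delta=-0.1292 Bond=13.1670
V0=0.9024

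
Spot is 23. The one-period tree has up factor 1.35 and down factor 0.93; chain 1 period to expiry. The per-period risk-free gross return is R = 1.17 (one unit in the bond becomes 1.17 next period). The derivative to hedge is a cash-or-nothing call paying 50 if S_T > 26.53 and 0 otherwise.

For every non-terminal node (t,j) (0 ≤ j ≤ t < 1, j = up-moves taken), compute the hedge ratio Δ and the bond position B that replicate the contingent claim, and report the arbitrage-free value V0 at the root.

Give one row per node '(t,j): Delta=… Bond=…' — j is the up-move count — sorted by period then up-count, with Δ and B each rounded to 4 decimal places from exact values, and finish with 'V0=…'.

Since d<R<u, set p* = (R−d)/(u−d) = 0.5714; price each node as the discounted p*-expectation of its children.
At expiry t=1: V(1,0)=0.0000, V(1,1)=50.0000
Node (0,0) S=23.0000: V=(p*·50.0000+(1−p*)·0.0000)/1.17=24.4200; Δ=(50.0000−0.0000)/(31.0500−21.3900)=5.1760; B=V−Δ·S=-94.6276
Root portfolio cost Δ·23+B reproduces V0=24.4200.

(0,0): Delta=5.1760 Bond=-94.6276
V0=24.4200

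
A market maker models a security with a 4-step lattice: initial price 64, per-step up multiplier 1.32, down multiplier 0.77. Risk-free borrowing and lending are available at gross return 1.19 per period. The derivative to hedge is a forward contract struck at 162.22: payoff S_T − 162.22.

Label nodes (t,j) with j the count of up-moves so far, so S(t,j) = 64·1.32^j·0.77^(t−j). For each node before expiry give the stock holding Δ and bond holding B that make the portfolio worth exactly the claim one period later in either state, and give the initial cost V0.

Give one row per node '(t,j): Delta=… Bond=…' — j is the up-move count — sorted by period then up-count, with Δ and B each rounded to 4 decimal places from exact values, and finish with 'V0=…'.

Since d<R<u, set p* = (R−d)/(u−d) = 0.7636; price each node as the discounted p*-expectation of its children.
Terminal values V(4,·): V(4,0)=-139.7221, V(4,1)=-123.6521, V(4,2)=-96.1036, V(4,3)=-48.8776, V(4,4)=32.0813
  t=3,j=0: stock 29.2181 → up 38.5679 (V=-123.6521), down 22.4979 (V=-139.7221). Price -107.1012; hedge Δ=1.0000, bond B=-136.3193.
  t=3,j=1: stock 50.0882 → up 66.1164 (V=-96.1036), down 38.5679 (V=-123.6521). Price -86.2311; hedge Δ=1.0000, bond B=-136.3193.
  t=3,j=2: stock 85.8655 → up 113.3424 (V=-48.8776), down 66.1164 (V=-96.1036). Price -50.4539; hedge Δ=1.0000, bond B=-136.3193.
  t=3,j=3: stock 147.1980 → up 194.3013 (V=32.0813), down 113.3424 (V=-48.8776). Price 10.8786; hedge Δ=1.0000, bond B=-136.3193.
  t=2,j=0: stock 37.9456 → up 50.0882 (V=-86.2311), down 29.2181 (V=-107.1012). Price -76.6085; hedge Δ=1.0000, bond B=-114.5541.
  t=2,j=1: stock 65.0496 → up 85.8655 (V=-50.4539), down 50.0882 (V=-86.2311). Price -49.5045; hedge Δ=1.0000, bond B=-114.5541.
  t=2,j=2: stock 111.5136 → up 147.1980 (V=10.8786), down 85.8655 (V=-50.4539). Price -3.0405; hedge Δ=1.0000, bond B=-114.5541.
  t=1,j=0: stock 49.2800 → up 65.0496 (V=-49.5045), down 37.9456 (V=-76.6085). Price -46.9839; hedge Δ=1.0000, bond B=-96.2639.
  t=1,j=1: stock 84.4800 → up 111.5136 (V=-3.0405), down 65.0496 (V=-49.5045). Price -11.7839; hedge Δ=1.0000, bond B=-96.2639.
  t=0,j=0: stock 64.0000 → up 84.4800 (V=-11.7839), down 49.2800 (V=-46.9839). Price -16.8940; hedge Δ=1.0000, bond B=-80.8940.
The time-0 hedge costs -16.8940, which is the no-arbitrage price.

(0,0): Delta=1.0000 Bond=-80.8940
(1,0): Delta=1.0000 Bond=-96.2639
(1,1): Delta=1.0000 Bond=-96.2639
(2,0): Delta=1.0000 Bond=-114.5541
(2,1): Delta=1.0000 Bond=-114.5541
(2,2): Delta=1.0000 Bond=-114.5541
(3,0): Delta=1.0000 Bond=-136.3193
(3,1): Delta=1.0000 Bond=-136.3193
(3,2): Delta=1.0000 Bond=-136.3193
(3,3): Delta=1.0000 Bond=-136.3193
V0=-16.8940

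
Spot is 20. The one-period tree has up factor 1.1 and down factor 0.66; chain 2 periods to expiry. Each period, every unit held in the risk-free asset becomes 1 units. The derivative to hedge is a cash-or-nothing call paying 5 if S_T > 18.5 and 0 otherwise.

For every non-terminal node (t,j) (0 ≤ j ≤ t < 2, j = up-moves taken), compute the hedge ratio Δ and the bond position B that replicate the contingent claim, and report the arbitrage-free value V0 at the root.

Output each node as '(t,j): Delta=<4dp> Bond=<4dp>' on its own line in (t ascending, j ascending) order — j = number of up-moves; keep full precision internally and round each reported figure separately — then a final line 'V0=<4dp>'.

(0,0): Delta=0.4390 Bond=-5.7955
(1,0): Delta=0.0000 Bond=0.0000
(1,1): Delta=0.5165 Bond=-7.5000
V0=2.9855

The replicating-portfolio and risk-neutral prices coincide; use p* = (1−0.66)/(1.1−0.66) = 0.7727 for the latter.
At expiry t=2: V(2,0)=0.0000, V(2,1)=0.0000, V(2,2)=5.0000
  t=1,j=0: stock 13.2000 → up 14.5200 (V=0.0000), down 8.7120 (V=0.0000). Price 0.0000; hedge Δ=0.0000, bond B=0.0000.
  t=1,j=1: stock 22.0000 → up 24.2000 (V=5.0000), down 14.5200 (V=0.0000). Price 3.8636; hedge Δ=0.5165, bond B=-7.5000.
  t=0,j=0: stock 20.0000 → up 22.0000 (V=3.8636), down 13.2000 (V=0.0000). Price 2.9855; hedge Δ=0.4390, bond B=-5.7955.
Self-financing check: at every node Δ·S+B equals the discounted successor values.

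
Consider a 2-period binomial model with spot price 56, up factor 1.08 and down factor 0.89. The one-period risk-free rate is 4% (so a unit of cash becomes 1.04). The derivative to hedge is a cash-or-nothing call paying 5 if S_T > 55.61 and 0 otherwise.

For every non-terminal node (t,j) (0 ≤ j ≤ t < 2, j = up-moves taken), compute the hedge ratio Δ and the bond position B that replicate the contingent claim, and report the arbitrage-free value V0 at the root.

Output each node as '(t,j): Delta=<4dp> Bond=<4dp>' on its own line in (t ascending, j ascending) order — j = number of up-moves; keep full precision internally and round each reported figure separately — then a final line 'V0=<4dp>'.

Under the risk-neutral measure, an up-move has probability p* = (R−d)/(u−d) = 0.7895 and values discount at R = 1.04.
Payoff layer (t=2): V(2,0)=0.0000, V(2,1)=0.0000, V(2,2)=5.0000
Node (1,0) S=49.8400: V=(p*·0.0000+(1−p*)·0.0000)/1.04=0.0000; Δ=(0.0000−0.0000)/(53.8272−44.3576)=0.0000; B=V−Δ·S=0.0000
Node (1,1) S=60.4800: V=(p*·5.0000+(1−p*)·0.0000)/1.04=3.7955; Δ=(5.0000−0.0000)/(65.3184−53.8272)=0.4351; B=V−Δ·S=-22.5202
Node (0,0) S=56.0000: V=(p*·3.7955+(1−p*)·0.0000)/1.04=2.8812; Δ=(3.7955−0.0000)/(60.4800−49.8400)=0.3567; B=V−Δ·S=-17.0953
Self-financing check: at every node Δ·S+B equals the discounted successor values.

(0,0): Delta=0.3567 Bond=-17.0953
(1,0): Delta=0.0000 Bond=0.0000
(1,1): Delta=0.4351 Bond=-22.5202
V0=2.8812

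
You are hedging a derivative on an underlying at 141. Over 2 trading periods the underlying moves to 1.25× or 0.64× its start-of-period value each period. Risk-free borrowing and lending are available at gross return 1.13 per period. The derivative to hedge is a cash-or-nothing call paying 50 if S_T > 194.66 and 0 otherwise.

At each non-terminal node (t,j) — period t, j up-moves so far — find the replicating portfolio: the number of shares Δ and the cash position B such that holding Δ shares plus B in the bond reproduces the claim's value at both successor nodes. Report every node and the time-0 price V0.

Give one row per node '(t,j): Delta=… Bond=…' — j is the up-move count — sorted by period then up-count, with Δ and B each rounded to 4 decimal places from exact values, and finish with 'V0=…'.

(0,0): Delta=0.4132 Bond=-33.0012
(1,0): Delta=0.0000 Bond=0.0000
(1,1): Delta=0.4651 Bond=-46.4239
V0=25.2665

No-arbitrage ⇒ martingale measure with p* = (R−d)/(u−d) = 0.8033.
At expiry t=2: V(2,0)=0.0000, V(2,1)=0.0000, V(2,2)=50.0000
Node (1,0) S=90.2400: V=(p*·0.0000+(1−p*)·0.0000)/1.13=0.0000; Δ=(0.0000−0.0000)/(112.8000−57.7536)=0.0000; B=V−Δ·S=0.0000
Node (1,1) S=176.2500: V=(p*·50.0000+(1−p*)·0.0000)/1.13=35.5433; Δ=(50.0000−0.0000)/(220.3125−112.8000)=0.4651; B=V−Δ·S=-46.4239
Node (0,0) S=141.0000: V=(p*·35.5433+(1−p*)·0.0000)/1.13=25.2665; Δ=(35.5433−0.0000)/(176.2500−90.2400)=0.4132; B=V−Δ·S=-33.0012
The time-0 hedge costs 25.2665, which is the no-arbitrage price.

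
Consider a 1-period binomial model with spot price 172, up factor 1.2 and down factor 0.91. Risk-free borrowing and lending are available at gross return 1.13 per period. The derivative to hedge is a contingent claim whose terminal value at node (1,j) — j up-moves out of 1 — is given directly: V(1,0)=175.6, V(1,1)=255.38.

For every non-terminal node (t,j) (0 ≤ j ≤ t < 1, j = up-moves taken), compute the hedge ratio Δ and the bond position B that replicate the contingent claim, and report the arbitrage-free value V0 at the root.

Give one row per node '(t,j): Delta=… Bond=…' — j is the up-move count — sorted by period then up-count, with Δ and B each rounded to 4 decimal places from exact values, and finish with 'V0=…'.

(0,0): Delta=1.5994 Bond=-66.1453
V0=208.9582

The replicating-portfolio and risk-neutral prices coincide; use p* = (1.13−0.91)/(1.2−0.91) = 0.7586 for the latter.
Terminal values V(1,·): V(1,0)=175.6000, V(1,1)=255.3800
(0,0): S=172.0000. Δ = (V_up−V_dn)/(S_up−S_dn) = (255.3800−175.6000)/(206.4000−156.5200) = 1.5994. V = [p*·255.3800 + (1−p*)·175.6000]/1.13 = 208.9582. B = V − Δ·S = -66.1453.
Check: Δ(0,0)·S0 + B(0,0) = 208.9582 = V0.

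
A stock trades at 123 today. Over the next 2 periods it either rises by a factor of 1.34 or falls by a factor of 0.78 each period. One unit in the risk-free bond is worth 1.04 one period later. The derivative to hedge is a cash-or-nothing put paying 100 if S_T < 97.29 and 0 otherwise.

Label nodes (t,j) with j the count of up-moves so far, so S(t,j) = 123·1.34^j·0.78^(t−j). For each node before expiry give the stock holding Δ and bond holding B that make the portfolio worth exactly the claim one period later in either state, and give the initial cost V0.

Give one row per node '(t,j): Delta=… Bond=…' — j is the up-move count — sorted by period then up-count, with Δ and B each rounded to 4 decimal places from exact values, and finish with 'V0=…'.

No-arbitrage ⇒ martingale measure with p* = (R−d)/(u−d) = 0.4643.
Payoff layer (t=2): V(2,0)=100.0000, V(2,1)=0.0000, V(2,2)=0.0000
Node (1,0) S=95.9400: V=(p*·0.0000+(1−p*)·100.0000)/1.04=51.5110; Δ=(0.0000−100.0000)/(128.5596−74.8332)=-1.8613; B=V−Δ·S=230.0824
Node (1,1) S=164.8200: V=(p*·0.0000+(1−p*)·0.0000)/1.04=0.0000; Δ=(0.0000−0.0000)/(220.8588−128.5596)=0.0000; B=V−Δ·S=0.0000
Node (0,0) S=123.0000: V=(p*·0.0000+(1−p*)·51.5110)/1.04=26.5338; Δ=(0.0000−51.5110)/(164.8200−95.9400)=-0.7478; B=V−Δ·S=118.5177
The time-0 hedge costs 26.5338, which is the no-arbitrage price.

(0,0): Delta=-0.7478 Bond=118.5177
(1,0): Delta=-1.8613 Bond=230.0824
(1,1): Delta=0.0000 Bond=0.0000
V0=26.5338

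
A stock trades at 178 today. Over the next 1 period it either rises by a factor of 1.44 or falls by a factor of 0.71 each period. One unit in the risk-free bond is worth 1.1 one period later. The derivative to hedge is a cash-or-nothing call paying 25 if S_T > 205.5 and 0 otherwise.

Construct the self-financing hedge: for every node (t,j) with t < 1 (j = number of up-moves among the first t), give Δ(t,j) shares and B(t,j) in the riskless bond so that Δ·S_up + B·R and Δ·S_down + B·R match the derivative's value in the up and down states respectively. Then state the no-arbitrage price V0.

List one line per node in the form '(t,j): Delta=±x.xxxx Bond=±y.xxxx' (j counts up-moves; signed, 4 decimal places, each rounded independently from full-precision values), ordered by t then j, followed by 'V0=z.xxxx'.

Under the risk-neutral measure, an up-move has probability p* = (R−d)/(u−d) = 0.5342 and values discount at R = 1.1.
Terminal payoffs: V(1,0)=0.0000, V(1,1)=25.0000
  t=0,j=0: stock 178.0000 → up 256.3200 (V=25.0000), down 126.3800 (V=0.0000). Price 12.1420; hedge Δ=0.1924, bond B=-22.1046.
Self-financing check: at every node Δ·S+B equals the discounted successor values.

(0,0): Delta=0.1924 Bond=-22.1046
V0=12.1420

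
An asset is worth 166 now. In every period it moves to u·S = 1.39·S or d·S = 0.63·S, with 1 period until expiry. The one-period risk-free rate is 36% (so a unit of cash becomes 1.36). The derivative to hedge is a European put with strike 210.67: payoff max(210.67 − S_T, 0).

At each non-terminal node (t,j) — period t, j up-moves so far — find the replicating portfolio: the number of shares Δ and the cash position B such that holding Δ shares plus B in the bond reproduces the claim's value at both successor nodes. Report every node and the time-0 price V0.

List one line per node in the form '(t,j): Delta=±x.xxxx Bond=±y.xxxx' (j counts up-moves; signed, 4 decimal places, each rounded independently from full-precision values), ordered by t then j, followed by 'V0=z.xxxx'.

The replicating-portfolio and risk-neutral prices coincide; use p* = (1.36−0.63)/(1.39−0.63) = 0.9605 for the latter.
Terminal values V(1,·): V(1,0)=106.0900, V(1,1)=0.0000
(0,0): S=166.0000. Δ = (V_up−V_dn)/(S_up−S_dn) = (0.0000−106.0900)/(230.7400−104.5800) = -0.8409. V = [p*·0.0000 + (1−p*)·106.0900]/1.36 = 3.0792. B = V − Δ·S = 142.6713.
Each (Δ,B) replicates both successor values, so the strategy is self-financing and V0 is arbitrage-free.

(0,0): Delta=-0.8409 Bond=142.6713
V0=3.0792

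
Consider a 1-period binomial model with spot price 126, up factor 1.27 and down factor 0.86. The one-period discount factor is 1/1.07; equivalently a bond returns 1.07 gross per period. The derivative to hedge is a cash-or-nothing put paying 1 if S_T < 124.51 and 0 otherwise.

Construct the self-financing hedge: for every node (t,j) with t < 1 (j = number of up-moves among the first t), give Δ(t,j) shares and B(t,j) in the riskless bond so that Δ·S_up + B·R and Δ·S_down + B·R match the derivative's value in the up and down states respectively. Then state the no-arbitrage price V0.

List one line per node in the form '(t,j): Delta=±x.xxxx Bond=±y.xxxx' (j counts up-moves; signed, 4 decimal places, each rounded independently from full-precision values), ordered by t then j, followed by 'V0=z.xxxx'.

Under the risk-neutral measure, an up-move has probability p* = (R−d)/(u−d) = 0.5122 and values discount at R = 1.07.
Terminal payoffs: V(1,0)=1.0000, V(1,1)=0.0000
  t=0,j=0: stock 126.0000 → up 160.0200 (V=0.0000), down 108.3600 (V=1.0000). Price 0.4559; hedge Δ=-0.0194, bond B=2.8949.
Each (Δ,B) replicates both successor values, so the strategy is self-financing and V0 is arbitrage-free.

(0,0): Delta=-0.0194 Bond=2.8949
V0=0.4559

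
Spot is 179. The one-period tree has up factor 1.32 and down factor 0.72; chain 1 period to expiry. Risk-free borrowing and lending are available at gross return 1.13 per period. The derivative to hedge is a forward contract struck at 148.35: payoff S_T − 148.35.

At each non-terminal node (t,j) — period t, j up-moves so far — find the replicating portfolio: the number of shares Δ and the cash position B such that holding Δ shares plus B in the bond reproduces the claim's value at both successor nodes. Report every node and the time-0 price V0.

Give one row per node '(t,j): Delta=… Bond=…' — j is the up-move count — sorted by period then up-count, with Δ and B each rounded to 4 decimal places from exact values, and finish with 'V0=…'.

(0,0): Delta=1.0000 Bond=-131.2832
V0=47.7168

The replicating-portfolio and risk-neutral prices coincide; use p* = (1.13−0.72)/(1.32−0.72) = 0.6833 for the latter.
At expiry t=1: V(1,0)=-19.4700, V(1,1)=87.9300
(0,0): S=179.0000. Δ = (V_up−V_dn)/(S_up−S_dn) = (87.9300−-19.4700)/(236.2800−128.8800) = 1.0000. V = [p*·87.9300 + (1−p*)·-19.4700]/1.13 = 47.7168. B = V − Δ·S = -131.2832.
Check: Δ(0,0)·S0 + B(0,0) = 47.7168 = V0.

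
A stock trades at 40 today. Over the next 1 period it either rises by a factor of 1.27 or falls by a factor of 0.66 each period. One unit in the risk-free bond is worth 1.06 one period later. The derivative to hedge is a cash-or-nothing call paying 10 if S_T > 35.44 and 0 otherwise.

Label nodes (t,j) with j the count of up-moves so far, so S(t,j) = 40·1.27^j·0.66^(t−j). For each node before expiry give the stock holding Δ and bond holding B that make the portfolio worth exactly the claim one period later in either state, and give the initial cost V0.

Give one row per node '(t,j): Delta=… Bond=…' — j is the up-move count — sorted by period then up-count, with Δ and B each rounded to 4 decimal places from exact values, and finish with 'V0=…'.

The replicating-portfolio and risk-neutral prices coincide; use p* = (1.06−0.66)/(1.27−0.66) = 0.6557 for the latter.
Payoff layer (t=1): V(1,0)=0.0000, V(1,1)=10.0000
(0,0): S=40.0000. Δ = (V_up−V_dn)/(S_up−S_dn) = (10.0000−0.0000)/(50.8000−26.4000) = 0.4098. V = [p*·10.0000 + (1−p*)·0.0000]/1.06 = 6.1862. B = V − Δ·S = -10.2072.
Self-financing check: at every node Δ·S+B equals the discounted successor values.

(0,0): Delta=0.4098 Bond=-10.2072
V0=6.1862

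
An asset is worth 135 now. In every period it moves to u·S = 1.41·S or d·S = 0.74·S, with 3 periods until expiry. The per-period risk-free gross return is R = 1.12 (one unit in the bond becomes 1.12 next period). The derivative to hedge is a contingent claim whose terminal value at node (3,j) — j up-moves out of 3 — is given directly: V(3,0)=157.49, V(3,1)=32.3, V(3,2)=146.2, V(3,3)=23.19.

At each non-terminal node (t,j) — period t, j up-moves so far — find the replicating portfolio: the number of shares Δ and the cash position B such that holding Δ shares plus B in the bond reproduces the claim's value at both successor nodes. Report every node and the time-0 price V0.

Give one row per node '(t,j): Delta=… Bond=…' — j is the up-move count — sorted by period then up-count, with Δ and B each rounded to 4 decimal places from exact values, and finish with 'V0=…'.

Risk-neutral probability p* = (R−d)/(u−d) = (1.12−0.74)/(1.41−0.74) = 0.5672.
Payoff layer (t=3): V(3,0)=157.4900, V(3,1)=32.3000, V(3,2)=146.2000, V(3,3)=23.1900
  t=2,j=0: stock 73.9260 → up 104.2357 (V=32.3000), down 54.7052 (V=157.4900). Price 77.2203; hedge Δ=-2.5275, bond B=264.0710.
  t=2,j=1: stock 140.8590 → up 198.6112 (V=146.2000), down 104.2357 (V=32.3000). Price 86.5179; hedge Δ=1.2069, bond B=-83.4821.
  t=2,j=2: stock 268.3935 → up 378.4348 (V=23.1900), down 198.6112 (V=146.2000). Price 68.2439; hedge Δ=-0.6841, bond B=251.8409.
  t=1,j=0: stock 99.9000 → up 140.8590 (V=86.5179), down 73.9260 (V=77.2203). Price 73.6549; hedge Δ=0.1389, bond B=59.7780.
  t=1,j=1: stock 190.3500 → up 268.3935 (V=68.2439), down 140.8590 (V=86.5179). Price 67.9942; hedge Δ=-0.1433, bond B=95.2688.
  t=0,j=0: stock 135.0000 → up 190.3500 (V=67.9942), down 99.9000 (V=73.6549). Price 62.8968; hedge Δ=-0.0626, bond B=71.3456.
Each (Δ,B) replicates both successor values, so the strategy is self-financing and V0 is arbitrage-free.

(0,0): Delta=-0.0626 Bond=71.3456
(1,0): Delta=0.1389 Bond=59.7780
(1,1): Delta=-0.1433 Bond=95.2688
(2,0): Delta=-2.5275 Bond=264.0710
(2,1): Delta=1.2069 Bond=-83.4821
(2,2): Delta=-0.6841 Bond=251.8409
V0=62.8968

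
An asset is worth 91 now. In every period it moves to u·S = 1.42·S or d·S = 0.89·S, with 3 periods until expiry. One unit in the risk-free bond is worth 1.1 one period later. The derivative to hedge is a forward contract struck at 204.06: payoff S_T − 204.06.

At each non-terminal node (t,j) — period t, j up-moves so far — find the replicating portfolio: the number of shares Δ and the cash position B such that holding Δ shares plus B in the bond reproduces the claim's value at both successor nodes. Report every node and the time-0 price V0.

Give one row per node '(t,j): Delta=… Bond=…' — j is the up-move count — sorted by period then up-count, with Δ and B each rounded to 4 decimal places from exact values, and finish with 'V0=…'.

(0,0): Delta=1.0000 Bond=-153.3133
(1,0): Delta=1.0000 Bond=-168.6446
(1,1): Delta=1.0000 Bond=-168.6446
(2,0): Delta=1.0000 Bond=-185.5091
(2,1): Delta=1.0000 Bond=-185.5091
(2,2): Delta=1.0000 Bond=-185.5091
V0=-62.3133

No-arbitrage ⇒ martingale measure with p* = (R−d)/(u−d) = 0.3962.
Payoff layer (t=3): V(3,0)=-139.9078, V(3,1)=-101.7048, V(3,2)=-40.7518, V(3,3)=56.4992
(2,0): S=72.0811. Δ = (V_up−V_dn)/(S_up−S_dn) = (-101.7048−-139.9078)/(102.3552−64.1522) = 1.0000. V = [p*·-101.7048 + (1−p*)·-139.9078]/1.1 = -113.4280. B = V − Δ·S = -185.5091.
(2,1): S=115.0058. Δ = (V_up−V_dn)/(S_up−S_dn) = (-40.7518−-101.7048)/(163.3082−102.3552) = 1.0000. V = [p*·-40.7518 + (1−p*)·-101.7048]/1.1 = -70.5033. B = V − Δ·S = -185.5091.
(2,2): S=183.4924. Δ = (V_up−V_dn)/(S_up−S_dn) = (56.4992−-40.7518)/(260.5592−163.3082) = 1.0000. V = [p*·56.4992 + (1−p*)·-40.7518]/1.1 = -2.0167. B = V − Δ·S = -185.5091.
(1,0): S=80.9900. Δ = (V_up−V_dn)/(S_up−S_dn) = (-70.5033−-113.4280)/(115.0058−72.0811) = 1.0000. V = [p*·-70.5033 + (1−p*)·-113.4280]/1.1 = -87.6546. B = V − Δ·S = -168.6446.
(1,1): S=129.2200. Δ = (V_up−V_dn)/(S_up−S_dn) = (-2.0167−-70.5033)/(183.4924−115.0058) = 1.0000. V = [p*·-2.0167 + (1−p*)·-70.5033]/1.1 = -39.4246. B = V − Δ·S = -168.6446.
(0,0): S=91.0000. Δ = (V_up−V_dn)/(S_up−S_dn) = (-39.4246−-87.6546)/(129.2200−80.9900) = 1.0000. V = [p*·-39.4246 + (1−p*)·-87.6546]/1.1 = -62.3133. B = V − Δ·S = -153.3133.
Each (Δ,B) replicates both successor values, so the strategy is self-financing and V0 is arbitrage-free.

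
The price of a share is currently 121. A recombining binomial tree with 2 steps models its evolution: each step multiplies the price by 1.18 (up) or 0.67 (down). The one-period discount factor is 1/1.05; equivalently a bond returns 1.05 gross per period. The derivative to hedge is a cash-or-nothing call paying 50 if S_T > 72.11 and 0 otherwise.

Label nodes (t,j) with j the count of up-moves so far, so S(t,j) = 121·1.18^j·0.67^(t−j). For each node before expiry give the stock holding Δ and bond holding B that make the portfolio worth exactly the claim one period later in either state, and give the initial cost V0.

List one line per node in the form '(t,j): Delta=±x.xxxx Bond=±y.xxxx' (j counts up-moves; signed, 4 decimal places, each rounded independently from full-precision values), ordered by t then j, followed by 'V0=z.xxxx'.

(0,0): Delta=0.1967 Bond=18.6044
(1,0): Delta=1.2093 Bond=-62.5584
(1,1): Delta=0.0000 Bond=47.6190
V0=42.4048

Under the risk-neutral measure, an up-move has probability p* = (R−d)/(u−d) = 0.7451 and values discount at R = 1.05.
At expiry t=2: V(2,0)=0.0000, V(2,1)=50.0000, V(2,2)=50.0000
(1,0): S=81.0700. Δ = (V_up−V_dn)/(S_up−S_dn) = (50.0000−0.0000)/(95.6626−54.3169) = 1.2093. V = [p*·50.0000 + (1−p*)·0.0000]/1.05 = 35.4809. B = V − Δ·S = -62.5584.
(1,1): S=142.7800. Δ = (V_up−V_dn)/(S_up−S_dn) = (50.0000−50.0000)/(168.4804−95.6626) = 0.0000. V = [p*·50.0000 + (1−p*)·50.0000]/1.05 = 47.6190. B = V − Δ·S = 47.6190.
(0,0): S=121.0000. Δ = (V_up−V_dn)/(S_up−S_dn) = (47.6190−35.4809)/(142.7800−81.0700) = 0.1967. V = [p*·47.6190 + (1−p*)·35.4809]/1.05 = 42.4048. B = V − Δ·S = 18.6044.
The time-0 hedge costs 42.4048, which is the no-arbitrage price.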